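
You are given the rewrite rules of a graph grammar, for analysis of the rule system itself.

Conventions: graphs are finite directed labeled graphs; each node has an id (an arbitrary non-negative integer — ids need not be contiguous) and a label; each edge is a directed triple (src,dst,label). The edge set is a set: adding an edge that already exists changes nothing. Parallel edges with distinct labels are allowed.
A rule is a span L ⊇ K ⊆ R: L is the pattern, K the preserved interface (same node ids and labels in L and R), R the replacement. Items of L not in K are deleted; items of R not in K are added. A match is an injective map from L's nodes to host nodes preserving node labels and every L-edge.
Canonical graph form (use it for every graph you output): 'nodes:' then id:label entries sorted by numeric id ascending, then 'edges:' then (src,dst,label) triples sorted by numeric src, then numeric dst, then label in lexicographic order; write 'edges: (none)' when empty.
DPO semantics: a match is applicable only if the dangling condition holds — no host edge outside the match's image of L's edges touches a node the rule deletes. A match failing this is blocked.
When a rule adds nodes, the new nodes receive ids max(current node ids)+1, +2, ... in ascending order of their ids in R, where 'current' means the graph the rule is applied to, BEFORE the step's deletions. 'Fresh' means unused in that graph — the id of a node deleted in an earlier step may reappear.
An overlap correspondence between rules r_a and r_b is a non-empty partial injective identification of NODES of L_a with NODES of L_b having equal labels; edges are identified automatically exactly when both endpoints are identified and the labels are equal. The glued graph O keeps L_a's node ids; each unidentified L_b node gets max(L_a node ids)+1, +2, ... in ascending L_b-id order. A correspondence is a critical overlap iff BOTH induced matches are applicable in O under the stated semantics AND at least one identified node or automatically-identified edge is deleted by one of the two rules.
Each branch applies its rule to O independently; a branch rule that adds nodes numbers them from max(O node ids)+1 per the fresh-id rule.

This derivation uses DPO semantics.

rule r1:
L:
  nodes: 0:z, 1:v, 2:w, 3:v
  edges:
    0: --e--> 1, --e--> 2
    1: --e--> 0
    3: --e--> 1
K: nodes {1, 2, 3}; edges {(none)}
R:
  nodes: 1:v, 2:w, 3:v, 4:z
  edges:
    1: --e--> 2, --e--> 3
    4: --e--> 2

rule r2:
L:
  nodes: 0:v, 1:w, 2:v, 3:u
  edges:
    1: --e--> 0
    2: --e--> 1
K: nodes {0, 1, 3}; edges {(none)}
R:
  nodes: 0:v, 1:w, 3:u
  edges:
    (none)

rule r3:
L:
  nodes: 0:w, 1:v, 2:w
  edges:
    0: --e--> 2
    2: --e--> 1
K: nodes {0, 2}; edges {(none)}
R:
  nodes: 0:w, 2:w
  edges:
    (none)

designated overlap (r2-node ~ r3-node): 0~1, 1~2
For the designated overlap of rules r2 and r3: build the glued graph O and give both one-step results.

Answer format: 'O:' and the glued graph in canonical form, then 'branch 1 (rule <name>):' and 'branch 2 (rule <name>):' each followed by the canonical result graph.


O:
nodes: 0:v, 1:w, 2:v, 3:u, 4:w
edges: (1,0,e); (2,1,e); (4,1,e)
branch 1 (rule r2):
nodes: 0:v, 1:w, 3:u, 4:w
edges: (4,1,e)
branch 2 (rule r3):
nodes: 1:w, 2:v, 3:u, 4:w
edges: (2,1,e)


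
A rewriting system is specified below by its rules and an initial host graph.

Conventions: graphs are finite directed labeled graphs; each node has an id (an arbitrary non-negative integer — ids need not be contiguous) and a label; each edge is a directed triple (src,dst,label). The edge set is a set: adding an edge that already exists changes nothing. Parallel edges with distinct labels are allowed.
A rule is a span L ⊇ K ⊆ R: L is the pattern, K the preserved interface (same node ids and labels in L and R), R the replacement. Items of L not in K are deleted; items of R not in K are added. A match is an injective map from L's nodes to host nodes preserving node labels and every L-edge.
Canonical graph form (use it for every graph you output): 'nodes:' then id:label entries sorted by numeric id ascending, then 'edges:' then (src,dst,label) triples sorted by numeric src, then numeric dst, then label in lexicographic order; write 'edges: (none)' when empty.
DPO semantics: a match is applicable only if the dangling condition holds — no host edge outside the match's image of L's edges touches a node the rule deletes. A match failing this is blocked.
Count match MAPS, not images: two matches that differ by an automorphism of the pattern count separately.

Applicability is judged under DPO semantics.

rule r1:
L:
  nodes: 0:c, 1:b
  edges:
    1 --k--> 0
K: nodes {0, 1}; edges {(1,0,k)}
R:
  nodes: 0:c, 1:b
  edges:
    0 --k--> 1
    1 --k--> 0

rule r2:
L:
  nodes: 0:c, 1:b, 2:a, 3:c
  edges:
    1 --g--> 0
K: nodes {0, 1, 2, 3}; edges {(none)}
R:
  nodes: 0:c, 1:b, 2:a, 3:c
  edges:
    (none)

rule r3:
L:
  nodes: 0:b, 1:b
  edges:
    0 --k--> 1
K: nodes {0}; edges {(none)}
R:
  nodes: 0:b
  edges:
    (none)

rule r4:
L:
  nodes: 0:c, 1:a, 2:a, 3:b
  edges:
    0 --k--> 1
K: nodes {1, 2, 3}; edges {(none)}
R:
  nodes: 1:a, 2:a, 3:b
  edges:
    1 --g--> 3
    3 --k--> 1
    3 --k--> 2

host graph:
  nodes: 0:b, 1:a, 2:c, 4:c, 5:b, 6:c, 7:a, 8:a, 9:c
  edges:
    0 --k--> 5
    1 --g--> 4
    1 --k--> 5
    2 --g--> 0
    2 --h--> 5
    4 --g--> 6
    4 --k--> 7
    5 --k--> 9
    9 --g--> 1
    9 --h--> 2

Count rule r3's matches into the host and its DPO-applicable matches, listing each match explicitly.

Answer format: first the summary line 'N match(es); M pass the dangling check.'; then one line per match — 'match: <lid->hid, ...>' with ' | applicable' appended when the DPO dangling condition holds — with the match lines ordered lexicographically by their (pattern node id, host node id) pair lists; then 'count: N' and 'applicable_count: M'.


1 match(es); 0 pass the dangling check.
match: 0->0, 1->5
count: 1
applicable_count: 0


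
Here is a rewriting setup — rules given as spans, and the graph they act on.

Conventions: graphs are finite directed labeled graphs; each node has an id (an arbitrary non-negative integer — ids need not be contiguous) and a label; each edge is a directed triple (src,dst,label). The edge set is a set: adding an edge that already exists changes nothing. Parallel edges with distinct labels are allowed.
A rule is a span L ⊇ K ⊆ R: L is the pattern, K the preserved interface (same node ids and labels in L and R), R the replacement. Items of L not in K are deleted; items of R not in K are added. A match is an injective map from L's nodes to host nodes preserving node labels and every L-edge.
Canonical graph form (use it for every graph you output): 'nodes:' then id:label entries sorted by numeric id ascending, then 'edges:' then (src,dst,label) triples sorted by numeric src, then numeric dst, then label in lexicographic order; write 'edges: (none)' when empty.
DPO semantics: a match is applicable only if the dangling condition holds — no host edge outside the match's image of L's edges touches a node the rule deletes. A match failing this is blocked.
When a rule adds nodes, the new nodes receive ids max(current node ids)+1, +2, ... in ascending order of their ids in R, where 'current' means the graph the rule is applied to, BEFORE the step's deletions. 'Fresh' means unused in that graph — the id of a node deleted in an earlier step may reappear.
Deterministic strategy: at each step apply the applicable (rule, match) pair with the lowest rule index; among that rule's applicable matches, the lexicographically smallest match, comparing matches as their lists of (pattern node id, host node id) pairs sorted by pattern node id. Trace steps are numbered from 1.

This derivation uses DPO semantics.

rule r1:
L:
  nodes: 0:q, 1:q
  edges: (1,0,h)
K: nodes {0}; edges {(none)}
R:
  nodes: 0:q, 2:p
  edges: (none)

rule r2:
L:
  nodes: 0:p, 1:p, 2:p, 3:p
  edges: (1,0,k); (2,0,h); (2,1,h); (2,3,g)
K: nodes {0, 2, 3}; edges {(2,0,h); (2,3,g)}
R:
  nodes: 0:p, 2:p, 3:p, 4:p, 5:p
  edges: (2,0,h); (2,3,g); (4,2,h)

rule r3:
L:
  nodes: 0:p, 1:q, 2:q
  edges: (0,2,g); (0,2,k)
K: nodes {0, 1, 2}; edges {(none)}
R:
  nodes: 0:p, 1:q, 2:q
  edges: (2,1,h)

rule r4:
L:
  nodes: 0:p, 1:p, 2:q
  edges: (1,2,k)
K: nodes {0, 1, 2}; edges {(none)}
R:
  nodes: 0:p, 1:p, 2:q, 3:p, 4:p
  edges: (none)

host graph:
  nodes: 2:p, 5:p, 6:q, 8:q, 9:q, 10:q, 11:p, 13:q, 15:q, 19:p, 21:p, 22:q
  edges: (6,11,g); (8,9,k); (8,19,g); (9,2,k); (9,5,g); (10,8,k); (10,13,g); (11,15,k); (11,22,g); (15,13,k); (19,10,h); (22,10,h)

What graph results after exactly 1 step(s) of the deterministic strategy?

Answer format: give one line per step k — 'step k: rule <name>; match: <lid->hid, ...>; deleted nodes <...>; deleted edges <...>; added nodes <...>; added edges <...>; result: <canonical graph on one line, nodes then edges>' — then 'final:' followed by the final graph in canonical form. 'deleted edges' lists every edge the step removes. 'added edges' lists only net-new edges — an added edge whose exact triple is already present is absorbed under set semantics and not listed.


step 1: rule r4; match: 0->2, 1->11, 2->15; deleted nodes (none); deleted edges (11,15,k); added nodes 23, 24; added edges (none); result: nodes: 2:p, 5:p, 6:q, 8:q, 9:q, 10:q, 11:p, 13:q, 15:q, 19:p, 21:p, 22:q, 23:p, 24:p edges: (6,11,g); (8,9,k); (8,19,g); (9,2,k); (9,5,g); (10,8,k); (10,13,g); (11,22,g); (15,13,k); (19,10,h); (22,10,h)
final:
nodes: 2:p, 5:p, 6:q, 8:q, 9:q, 10:q, 11:p, 13:q, 15:q, 19:p, 21:p, 22:q, 23:p, 24:p
edges: (6,11,g); (8,9,k); (8,19,g); (9,2,k); (9,5,g); (10,8,k); (10,13,g); (11,22,g); (15,13,k); (19,10,h); (22,10,h)


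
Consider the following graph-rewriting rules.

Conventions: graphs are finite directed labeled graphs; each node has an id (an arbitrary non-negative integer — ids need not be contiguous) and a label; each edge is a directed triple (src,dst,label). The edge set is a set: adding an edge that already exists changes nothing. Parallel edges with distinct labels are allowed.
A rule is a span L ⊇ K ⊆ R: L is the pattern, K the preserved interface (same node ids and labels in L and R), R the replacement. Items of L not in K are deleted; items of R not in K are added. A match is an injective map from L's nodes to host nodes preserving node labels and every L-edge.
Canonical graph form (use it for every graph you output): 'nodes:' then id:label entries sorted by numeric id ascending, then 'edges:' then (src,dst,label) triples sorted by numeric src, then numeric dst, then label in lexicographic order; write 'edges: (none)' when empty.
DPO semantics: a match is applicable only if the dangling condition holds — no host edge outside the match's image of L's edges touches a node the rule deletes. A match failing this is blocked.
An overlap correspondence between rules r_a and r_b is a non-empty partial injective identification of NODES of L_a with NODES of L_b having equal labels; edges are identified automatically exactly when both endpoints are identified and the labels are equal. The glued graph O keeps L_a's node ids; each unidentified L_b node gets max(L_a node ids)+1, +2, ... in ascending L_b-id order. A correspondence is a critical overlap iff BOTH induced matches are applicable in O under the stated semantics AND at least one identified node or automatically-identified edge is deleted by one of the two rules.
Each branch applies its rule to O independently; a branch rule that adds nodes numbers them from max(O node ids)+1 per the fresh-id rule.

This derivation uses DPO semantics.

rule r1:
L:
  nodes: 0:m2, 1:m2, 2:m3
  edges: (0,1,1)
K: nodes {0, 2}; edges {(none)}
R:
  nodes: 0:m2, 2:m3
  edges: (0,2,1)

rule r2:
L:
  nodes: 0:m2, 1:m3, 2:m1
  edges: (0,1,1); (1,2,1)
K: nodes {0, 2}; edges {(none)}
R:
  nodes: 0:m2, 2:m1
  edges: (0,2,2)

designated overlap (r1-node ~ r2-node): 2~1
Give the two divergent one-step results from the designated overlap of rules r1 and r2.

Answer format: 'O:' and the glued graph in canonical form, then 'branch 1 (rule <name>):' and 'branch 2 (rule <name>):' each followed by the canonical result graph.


O:
nodes: 0:m2, 1:m2, 2:m3, 3:m2, 4:m1
edges: (0,1,1); (2,4,1); (3,2,1)
branch 1 (rule r1):
nodes: 0:m2, 2:m3, 3:m2, 4:m1
edges: (0,2,1); (2,4,1); (3,2,1)
branch 2 (rule r2):
nodes: 0:m2, 1:m2, 3:m2, 4:m1
edges: (0,1,1); (3,4,2)


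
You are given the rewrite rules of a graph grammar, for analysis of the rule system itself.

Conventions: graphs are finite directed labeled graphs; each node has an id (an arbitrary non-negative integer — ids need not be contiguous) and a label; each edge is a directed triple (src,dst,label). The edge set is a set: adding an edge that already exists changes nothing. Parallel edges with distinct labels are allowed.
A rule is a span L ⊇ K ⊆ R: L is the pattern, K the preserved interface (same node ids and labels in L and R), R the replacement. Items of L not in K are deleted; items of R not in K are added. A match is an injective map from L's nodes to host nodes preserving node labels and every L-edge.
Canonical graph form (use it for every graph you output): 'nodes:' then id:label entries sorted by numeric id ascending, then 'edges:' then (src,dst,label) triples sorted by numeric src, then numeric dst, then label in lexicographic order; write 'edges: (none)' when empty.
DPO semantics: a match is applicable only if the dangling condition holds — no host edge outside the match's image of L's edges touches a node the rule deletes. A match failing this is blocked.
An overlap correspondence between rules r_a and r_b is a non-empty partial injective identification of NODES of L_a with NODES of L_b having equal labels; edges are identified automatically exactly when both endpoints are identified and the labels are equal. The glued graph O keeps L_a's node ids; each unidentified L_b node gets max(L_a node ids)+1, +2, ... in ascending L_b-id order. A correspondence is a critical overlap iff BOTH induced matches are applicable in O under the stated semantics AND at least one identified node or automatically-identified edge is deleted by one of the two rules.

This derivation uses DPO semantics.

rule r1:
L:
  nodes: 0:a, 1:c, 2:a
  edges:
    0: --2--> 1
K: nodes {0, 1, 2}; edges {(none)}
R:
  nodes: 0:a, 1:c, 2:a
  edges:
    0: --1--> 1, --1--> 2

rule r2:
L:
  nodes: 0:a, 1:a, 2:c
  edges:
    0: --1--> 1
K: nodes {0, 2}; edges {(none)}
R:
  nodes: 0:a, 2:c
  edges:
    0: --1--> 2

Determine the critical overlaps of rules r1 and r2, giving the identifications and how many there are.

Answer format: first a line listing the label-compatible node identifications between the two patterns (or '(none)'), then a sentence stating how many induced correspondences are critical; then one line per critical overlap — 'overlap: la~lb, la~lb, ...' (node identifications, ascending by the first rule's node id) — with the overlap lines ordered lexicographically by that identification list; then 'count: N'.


label-compatible node identifications between L(r1) and L(r2): 0~0, 0~1, 1~2, 2~0, 2~1
4 of the induced correspondences are critical overlaps of r1 and r2.
overlap: 0~0, 1~2, 2~1
overlap: 0~0, 2~1
overlap: 1~2, 2~1
overlap: 2~1
count: 4


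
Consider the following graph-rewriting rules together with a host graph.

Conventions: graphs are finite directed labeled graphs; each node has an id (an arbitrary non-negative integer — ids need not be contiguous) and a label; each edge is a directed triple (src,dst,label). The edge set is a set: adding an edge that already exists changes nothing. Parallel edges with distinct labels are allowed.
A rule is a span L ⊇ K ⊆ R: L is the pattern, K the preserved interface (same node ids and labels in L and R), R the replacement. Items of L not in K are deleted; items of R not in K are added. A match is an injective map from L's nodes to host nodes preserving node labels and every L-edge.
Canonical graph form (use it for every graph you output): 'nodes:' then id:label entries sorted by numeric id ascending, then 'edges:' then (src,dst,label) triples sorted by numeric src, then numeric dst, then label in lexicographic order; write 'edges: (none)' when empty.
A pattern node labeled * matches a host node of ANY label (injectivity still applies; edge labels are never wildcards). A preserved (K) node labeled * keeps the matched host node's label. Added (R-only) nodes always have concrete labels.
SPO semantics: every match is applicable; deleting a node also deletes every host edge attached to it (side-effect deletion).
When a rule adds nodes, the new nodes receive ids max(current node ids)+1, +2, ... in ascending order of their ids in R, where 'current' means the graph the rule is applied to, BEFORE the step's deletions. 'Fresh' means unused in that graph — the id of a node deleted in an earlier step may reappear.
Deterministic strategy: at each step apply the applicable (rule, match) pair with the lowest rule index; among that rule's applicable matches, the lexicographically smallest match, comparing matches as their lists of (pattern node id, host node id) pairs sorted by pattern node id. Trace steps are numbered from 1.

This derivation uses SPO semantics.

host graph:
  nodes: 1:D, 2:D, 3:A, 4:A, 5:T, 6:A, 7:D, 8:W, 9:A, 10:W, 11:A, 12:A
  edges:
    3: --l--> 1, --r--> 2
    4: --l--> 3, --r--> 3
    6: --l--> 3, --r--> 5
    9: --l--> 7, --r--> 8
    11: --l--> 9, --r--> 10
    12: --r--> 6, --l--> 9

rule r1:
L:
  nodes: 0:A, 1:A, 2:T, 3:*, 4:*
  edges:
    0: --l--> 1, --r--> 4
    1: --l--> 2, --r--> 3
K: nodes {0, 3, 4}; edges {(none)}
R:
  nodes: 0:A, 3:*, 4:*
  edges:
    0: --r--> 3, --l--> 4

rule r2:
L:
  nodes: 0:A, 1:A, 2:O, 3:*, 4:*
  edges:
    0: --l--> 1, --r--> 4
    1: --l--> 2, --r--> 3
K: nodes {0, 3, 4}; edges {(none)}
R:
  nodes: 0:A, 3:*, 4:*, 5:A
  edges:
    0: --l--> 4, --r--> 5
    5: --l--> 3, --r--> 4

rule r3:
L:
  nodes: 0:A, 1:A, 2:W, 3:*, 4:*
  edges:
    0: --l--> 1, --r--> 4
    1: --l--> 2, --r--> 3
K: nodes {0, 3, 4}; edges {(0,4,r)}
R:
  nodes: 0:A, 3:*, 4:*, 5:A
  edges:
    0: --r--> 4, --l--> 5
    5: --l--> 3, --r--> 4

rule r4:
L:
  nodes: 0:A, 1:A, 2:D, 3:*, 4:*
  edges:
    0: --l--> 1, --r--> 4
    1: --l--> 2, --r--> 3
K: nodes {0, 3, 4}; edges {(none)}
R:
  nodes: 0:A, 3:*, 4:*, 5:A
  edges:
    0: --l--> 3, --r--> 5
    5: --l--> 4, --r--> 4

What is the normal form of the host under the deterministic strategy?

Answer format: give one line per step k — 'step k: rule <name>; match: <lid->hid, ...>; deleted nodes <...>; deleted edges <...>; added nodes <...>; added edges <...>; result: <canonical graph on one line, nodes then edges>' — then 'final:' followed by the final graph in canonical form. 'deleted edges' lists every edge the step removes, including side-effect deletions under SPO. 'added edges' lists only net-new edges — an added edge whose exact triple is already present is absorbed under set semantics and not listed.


step 1: rule r4; match: 0->6, 1->3, 2->1, 3->2, 4->5; deleted nodes 1, 3; deleted edges (3,1,l); (3,2,r); (4,3,l); (4,3,r); (6,3,l); (6,5,r); added nodes 13; added edges (6,2,l); (6,13,r); (13,5,l); (13,5,r); result: nodes: 2:D, 4:A, 5:T, 6:A, 7:D, 8:W, 9:A, 10:W, 11:A, 12:A, 13:A edges: (6,2,l); (6,13,r); (9,7,l); (9,8,r); (11,9,l); (11,10,r); (12,6,r); (12,9,l); (13,5,l); (13,5,r)
step 2: rule r4; match: 0->11, 1->9, 2->7, 3->8, 4->10; deleted nodes 7, 9; deleted edges (9,7,l); (9,8,r); (11,9,l); (11,10,r); (12,9,l); added nodes 14; added edges (11,8,l); (11,14,r); (14,10,l); (14,10,r); result: nodes: 2:D, 4:A, 5:T, 6:A, 8:W, 10:W, 11:A, 12:A, 13:A, 14:A edges: (6,2,l); (6,13,r); (11,8,l); (11,14,r); (12,6,r); (13,5,l); (13,5,r); (14,10,l); (14,10,r)
final:
nodes: 2:D, 4:A, 5:T, 6:A, 8:W, 10:W, 11:A, 12:A, 13:A, 14:A
edges: (6,2,l); (6,13,r); (11,8,l); (11,14,r); (12,6,r); (13,5,l); (13,5,r); (14,10,l); (14,10,r)


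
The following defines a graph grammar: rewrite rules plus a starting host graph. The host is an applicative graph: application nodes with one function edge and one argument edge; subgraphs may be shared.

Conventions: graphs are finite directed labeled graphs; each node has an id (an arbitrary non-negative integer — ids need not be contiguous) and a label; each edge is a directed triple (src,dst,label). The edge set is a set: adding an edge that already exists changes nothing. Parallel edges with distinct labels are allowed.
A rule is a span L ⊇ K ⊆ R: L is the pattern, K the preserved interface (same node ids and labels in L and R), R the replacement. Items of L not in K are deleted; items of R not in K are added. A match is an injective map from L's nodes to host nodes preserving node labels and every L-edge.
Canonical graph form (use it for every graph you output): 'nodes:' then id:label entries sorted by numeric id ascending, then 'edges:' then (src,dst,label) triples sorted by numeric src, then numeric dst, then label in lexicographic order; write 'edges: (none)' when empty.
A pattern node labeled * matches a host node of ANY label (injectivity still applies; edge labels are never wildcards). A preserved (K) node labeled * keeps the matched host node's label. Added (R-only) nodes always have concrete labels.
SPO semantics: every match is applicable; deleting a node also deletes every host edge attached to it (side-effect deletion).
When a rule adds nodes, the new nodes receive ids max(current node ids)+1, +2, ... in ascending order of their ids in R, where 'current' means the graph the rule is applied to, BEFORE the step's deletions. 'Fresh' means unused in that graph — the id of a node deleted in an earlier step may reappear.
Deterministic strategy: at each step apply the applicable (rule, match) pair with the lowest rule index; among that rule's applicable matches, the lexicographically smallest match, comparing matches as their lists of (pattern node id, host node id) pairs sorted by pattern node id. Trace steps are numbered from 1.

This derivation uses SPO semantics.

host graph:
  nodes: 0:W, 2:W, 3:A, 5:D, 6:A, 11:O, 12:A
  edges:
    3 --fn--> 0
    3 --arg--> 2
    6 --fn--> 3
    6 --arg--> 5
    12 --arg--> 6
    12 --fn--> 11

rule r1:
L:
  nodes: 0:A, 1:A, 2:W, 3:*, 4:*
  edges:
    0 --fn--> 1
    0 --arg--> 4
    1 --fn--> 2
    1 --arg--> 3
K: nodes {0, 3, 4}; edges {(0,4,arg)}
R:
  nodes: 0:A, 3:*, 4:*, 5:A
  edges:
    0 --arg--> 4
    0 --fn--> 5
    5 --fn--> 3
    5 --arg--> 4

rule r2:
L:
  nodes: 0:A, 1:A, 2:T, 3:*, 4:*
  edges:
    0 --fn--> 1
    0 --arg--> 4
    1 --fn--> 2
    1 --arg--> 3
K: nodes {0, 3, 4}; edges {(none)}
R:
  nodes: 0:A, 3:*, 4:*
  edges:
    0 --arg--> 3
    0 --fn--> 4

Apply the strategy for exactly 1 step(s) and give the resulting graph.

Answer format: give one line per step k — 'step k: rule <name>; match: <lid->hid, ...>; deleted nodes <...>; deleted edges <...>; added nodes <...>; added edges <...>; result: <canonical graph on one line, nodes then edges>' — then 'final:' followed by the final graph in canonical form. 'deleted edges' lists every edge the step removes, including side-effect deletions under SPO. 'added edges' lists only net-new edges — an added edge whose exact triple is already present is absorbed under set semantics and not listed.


step 1: rule r1; match: 0->6, 1->3, 2->0, 3->2, 4->5; deleted nodes 0, 3; deleted edges (3,0,fn); (3,2,arg); (6,3,fn); added nodes 13; added edges (6,13,fn); (13,2,fn); (13,5,arg); result: nodes: 2:W, 5:D, 6:A, 11:O, 12:A, 13:A edges: (6,5,arg); (6,13,fn); (12,6,arg); (12,11,fn); (13,2,fn); (13,5,arg)
final:
nodes: 2:W, 5:D, 6:A, 11:O, 12:A, 13:A
edges: (6,5,arg); (6,13,fn); (12,6,arg); (12,11,fn); (13,2,fn); (13,5,arg)


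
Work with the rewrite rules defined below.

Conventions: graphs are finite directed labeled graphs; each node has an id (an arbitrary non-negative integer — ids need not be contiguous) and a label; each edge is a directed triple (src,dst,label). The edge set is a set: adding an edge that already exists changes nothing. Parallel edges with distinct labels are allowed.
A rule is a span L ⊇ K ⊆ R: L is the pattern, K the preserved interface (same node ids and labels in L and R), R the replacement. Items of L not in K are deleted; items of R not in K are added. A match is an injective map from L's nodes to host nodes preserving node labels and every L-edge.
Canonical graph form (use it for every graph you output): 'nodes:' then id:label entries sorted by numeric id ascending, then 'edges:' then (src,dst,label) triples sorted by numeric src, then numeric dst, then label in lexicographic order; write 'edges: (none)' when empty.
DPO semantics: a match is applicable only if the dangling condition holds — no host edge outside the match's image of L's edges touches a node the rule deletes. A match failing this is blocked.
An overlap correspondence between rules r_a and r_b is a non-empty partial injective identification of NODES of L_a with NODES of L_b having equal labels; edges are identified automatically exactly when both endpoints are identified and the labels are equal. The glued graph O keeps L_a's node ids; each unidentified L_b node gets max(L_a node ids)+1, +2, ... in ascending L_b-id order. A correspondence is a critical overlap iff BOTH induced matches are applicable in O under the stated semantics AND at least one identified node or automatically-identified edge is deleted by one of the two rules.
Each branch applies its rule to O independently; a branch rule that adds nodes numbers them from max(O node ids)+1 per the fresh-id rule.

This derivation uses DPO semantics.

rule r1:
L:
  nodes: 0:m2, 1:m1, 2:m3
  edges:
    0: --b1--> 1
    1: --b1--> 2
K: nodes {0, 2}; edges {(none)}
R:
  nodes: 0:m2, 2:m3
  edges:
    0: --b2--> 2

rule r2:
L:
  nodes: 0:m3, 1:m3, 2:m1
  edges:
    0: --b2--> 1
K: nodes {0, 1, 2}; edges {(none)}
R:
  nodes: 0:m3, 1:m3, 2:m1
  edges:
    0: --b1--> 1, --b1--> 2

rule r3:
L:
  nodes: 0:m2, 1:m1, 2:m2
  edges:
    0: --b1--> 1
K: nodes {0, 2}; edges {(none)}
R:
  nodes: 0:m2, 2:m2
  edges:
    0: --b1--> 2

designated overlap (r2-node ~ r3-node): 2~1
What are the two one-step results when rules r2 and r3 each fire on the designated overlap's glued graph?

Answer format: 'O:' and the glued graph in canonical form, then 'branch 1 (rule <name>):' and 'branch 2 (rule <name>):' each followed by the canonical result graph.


O:
nodes: 0:m3, 1:m3, 2:m1, 3:m2, 4:m2
edges: (0,1,b2); (3,2,b1)
branch 1 (rule r2):
nodes: 0:m3, 1:m3, 2:m1, 3:m2, 4:m2
edges: (0,1,b1); (0,2,b1); (3,2,b1)
branch 2 (rule r3):
nodes: 0:m3, 1:m3, 3:m2, 4:m2
edges: (0,1,b2); (3,4,b1)


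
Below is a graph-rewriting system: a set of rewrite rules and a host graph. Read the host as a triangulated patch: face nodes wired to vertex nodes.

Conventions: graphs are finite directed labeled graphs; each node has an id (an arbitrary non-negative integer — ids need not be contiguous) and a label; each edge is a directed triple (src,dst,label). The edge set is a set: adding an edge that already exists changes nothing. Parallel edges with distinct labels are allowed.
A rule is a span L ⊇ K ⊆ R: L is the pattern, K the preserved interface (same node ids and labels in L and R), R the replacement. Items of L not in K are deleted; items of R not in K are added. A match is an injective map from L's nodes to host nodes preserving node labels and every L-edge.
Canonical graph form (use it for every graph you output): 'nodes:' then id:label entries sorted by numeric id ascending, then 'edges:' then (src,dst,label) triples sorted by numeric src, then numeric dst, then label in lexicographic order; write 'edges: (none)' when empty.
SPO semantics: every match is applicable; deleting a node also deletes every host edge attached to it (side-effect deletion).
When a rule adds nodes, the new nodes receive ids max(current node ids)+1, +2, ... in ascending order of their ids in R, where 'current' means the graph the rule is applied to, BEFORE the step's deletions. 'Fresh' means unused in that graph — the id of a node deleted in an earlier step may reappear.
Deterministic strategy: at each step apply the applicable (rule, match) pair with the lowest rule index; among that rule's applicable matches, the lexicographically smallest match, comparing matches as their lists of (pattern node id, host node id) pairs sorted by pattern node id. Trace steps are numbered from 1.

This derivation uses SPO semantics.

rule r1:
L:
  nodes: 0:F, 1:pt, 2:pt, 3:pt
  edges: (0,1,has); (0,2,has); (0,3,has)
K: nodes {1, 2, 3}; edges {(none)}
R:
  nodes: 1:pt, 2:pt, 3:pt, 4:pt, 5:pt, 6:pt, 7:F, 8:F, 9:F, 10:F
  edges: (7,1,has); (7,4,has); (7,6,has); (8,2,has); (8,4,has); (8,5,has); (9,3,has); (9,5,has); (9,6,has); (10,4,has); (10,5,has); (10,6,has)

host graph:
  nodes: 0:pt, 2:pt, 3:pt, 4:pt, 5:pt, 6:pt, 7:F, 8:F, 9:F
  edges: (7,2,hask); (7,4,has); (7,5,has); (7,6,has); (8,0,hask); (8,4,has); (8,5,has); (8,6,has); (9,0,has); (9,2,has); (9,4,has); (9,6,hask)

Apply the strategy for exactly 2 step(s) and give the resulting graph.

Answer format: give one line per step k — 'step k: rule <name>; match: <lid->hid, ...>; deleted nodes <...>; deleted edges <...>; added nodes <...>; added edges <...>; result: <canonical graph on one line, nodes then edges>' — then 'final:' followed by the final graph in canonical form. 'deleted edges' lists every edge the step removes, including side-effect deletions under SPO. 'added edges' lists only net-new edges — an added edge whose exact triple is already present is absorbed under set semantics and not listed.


step 1: rule r1; match: 0->7, 1->4, 2->5, 3->6; deleted nodes 7; deleted edges (7,2,hask); (7,4,has); (7,5,has); (7,6,has); added nodes 10, 11, 12, 13, 14, 15, 16; added edges (13,4,has); (13,10,has); (13,12,has); (14,5,has); (14,10,has); (14,11,has); (15,6,has); (15,11,has); (15,12,has); (16,10,has); (16,11,has); (16,12,has); result: nodes: 0:pt, 2:pt, 3:pt, 4:pt, 5:pt, 6:pt, 8:F, 9:F, 10:pt, 11:pt, 12:pt, 13:F, 14:F, 15:F, 16:F edges: (8,0,hask); (8,4,has); (8,5,has); (8,6,has); (9,0,has); (9,2,has); (9,4,has); (9,6,hask); (13,4,has); (13,10,has); (13,12,has); (14,5,has); (14,10,has); (14,11,has); (15,6,has); (15,11,has); (15,12,has); (16,10,has); (16,11,has); (16,12,has)
step 2: rule r1; match: 0->8, 1->4, 2->5, 3->6; deleted nodes 8; deleted edges (8,0,hask); (8,4,has); (8,5,has); (8,6,has); added nodes 17, 18, 19, 20, 21, 22, 23; added edges (20,4,has); (20,17,has); (20,19,has); (21,5,has); (21,17,has); (21,18,has); (22,6,has); (22,18,has); (22,19,has); (23,17,has); (23,18,has); (23,19,has); result: nodes: 0:pt, 2:pt, 3:pt, 4:pt, 5:pt, 6:pt, 9:F, 10:pt, 11:pt, 12:pt, 13:F, 14:F, 15:F, 16:F, 17:pt, 18:pt, 19:pt, 20:F, 21:F, 22:F, 23:F edges: (9,0,has); (9,2,has); (9,4,has); (9,6,hask); (13,4,has); (13,10,has); (13,12,has); (14,5,has); (14,10,has); (14,11,has); (15,6,has); (15,11,has); (15,12,has); (16,10,has); (16,11,has); (16,12,has); (20,4,has); (20,17,has); (20,19,has); (21,5,has); (21,17,has); (21,18,has); (22,6,has); (22,18,has); (22,19,has); (23,17,has); (23,18,has); (23,19,has)
final:
nodes: 0:pt, 2:pt, 3:pt, 4:pt, 5:pt, 6:pt, 9:F, 10:pt, 11:pt, 12:pt, 13:F, 14:F, 15:F, 16:F, 17:pt, 18:pt, 19:pt, 20:F, 21:F, 22:F, 23:F
edges: (9,0,has); (9,2,has); (9,4,has); (9,6,hask); (13,4,has); (13,10,has); (13,12,has); (14,5,has); (14,10,has); (14,11,has); (15,6,has); (15,11,has); (15,12,has); (16,10,has); (16,11,has); (16,12,has); (20,4,has); (20,17,has); (20,19,has); (21,5,has); (21,17,has); (21,18,has); (22,6,has); (22,18,has); (22,19,has); (23,17,has); (23,18,has); (23,19,has)


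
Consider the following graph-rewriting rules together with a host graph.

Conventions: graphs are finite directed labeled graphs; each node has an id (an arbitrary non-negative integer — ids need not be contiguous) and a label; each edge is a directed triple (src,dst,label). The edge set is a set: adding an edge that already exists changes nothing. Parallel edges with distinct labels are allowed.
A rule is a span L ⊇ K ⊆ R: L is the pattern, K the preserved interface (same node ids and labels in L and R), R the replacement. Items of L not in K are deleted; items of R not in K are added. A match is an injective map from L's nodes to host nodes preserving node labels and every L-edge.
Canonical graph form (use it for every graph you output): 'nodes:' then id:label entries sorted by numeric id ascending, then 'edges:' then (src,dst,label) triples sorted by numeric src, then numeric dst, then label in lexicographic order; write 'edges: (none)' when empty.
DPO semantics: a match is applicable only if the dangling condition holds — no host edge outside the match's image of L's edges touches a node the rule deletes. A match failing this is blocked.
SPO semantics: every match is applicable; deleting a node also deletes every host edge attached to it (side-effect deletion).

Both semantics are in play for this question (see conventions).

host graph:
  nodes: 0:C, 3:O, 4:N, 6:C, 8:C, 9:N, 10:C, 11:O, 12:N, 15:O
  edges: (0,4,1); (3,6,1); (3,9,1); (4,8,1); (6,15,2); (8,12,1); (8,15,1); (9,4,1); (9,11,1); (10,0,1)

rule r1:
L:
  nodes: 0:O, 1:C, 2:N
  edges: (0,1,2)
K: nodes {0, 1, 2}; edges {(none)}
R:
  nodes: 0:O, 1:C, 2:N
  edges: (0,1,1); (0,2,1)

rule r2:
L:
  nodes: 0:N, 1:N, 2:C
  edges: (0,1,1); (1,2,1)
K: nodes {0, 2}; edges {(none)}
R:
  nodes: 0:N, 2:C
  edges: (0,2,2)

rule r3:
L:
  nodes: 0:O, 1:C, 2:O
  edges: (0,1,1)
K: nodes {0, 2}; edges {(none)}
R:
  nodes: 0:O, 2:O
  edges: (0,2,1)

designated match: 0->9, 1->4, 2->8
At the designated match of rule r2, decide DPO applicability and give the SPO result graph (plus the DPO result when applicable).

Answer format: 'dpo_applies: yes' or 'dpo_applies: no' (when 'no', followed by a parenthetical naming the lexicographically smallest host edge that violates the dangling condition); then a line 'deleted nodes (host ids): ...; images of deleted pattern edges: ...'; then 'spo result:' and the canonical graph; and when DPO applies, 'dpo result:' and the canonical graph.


dpo_applies: no
(the rule deletes node 4, which keeps host edge (0,4,1) outside the match image — the dangling condition fails, DPO blocks; SPO proceeds and side-deletes such edges)
deleted nodes (host ids): 4; images of deleted pattern edges: (4,8,1); (9,4,1)
spo result:
nodes: 0:C, 3:O, 6:C, 8:C, 9:N, 10:C, 11:O, 12:N, 15:O
edges: (3,6,1); (3,9,1); (6,15,2); (8,12,1); (8,15,1); (9,8,2); (9,11,1); (10,0,1)


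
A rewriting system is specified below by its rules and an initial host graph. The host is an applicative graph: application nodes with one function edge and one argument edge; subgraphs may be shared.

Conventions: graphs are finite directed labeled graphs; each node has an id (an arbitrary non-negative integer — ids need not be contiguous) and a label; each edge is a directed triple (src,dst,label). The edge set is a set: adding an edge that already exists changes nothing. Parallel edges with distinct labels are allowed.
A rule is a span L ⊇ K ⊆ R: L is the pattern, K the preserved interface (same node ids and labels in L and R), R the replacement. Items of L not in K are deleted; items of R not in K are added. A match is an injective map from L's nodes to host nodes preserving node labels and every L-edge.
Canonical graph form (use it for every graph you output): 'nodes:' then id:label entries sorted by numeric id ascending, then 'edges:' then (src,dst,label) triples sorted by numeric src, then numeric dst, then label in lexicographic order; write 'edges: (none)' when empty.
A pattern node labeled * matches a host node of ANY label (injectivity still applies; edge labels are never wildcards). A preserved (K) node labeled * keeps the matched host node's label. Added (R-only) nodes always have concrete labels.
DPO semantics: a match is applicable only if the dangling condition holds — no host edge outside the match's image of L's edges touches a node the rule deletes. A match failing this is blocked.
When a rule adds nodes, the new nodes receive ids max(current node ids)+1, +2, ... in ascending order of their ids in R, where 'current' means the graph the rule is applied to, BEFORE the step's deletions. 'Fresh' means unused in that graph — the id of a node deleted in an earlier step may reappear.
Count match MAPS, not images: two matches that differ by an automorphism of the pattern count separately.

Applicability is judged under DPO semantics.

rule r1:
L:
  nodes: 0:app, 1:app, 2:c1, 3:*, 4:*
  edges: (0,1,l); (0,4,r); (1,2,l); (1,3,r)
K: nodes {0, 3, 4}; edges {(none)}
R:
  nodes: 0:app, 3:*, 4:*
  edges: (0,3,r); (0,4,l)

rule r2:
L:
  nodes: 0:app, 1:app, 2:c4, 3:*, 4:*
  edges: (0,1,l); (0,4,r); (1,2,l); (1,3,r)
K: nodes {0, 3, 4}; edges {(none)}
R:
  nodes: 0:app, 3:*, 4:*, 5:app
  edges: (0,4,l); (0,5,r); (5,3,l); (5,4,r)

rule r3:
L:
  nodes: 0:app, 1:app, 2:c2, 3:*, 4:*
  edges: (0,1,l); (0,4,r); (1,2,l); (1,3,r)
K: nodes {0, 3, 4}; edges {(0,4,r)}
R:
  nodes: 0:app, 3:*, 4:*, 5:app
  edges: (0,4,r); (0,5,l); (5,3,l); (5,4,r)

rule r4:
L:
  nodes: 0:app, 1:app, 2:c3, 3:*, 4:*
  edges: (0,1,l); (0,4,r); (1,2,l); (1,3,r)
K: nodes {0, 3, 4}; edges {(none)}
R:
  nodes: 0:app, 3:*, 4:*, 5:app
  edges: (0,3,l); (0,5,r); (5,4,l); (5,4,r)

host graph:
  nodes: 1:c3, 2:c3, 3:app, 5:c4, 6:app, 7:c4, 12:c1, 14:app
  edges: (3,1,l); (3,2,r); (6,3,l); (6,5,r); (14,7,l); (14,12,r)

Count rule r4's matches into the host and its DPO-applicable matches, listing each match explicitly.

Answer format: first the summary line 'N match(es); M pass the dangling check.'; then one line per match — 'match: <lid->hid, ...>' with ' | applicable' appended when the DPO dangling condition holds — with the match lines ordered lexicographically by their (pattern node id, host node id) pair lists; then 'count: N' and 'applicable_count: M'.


1 match(es); 1 pass the dangling check.
match: 0->6, 1->3, 2->1, 3->2, 4->5 | applicable
count: 1
applicable_count: 1


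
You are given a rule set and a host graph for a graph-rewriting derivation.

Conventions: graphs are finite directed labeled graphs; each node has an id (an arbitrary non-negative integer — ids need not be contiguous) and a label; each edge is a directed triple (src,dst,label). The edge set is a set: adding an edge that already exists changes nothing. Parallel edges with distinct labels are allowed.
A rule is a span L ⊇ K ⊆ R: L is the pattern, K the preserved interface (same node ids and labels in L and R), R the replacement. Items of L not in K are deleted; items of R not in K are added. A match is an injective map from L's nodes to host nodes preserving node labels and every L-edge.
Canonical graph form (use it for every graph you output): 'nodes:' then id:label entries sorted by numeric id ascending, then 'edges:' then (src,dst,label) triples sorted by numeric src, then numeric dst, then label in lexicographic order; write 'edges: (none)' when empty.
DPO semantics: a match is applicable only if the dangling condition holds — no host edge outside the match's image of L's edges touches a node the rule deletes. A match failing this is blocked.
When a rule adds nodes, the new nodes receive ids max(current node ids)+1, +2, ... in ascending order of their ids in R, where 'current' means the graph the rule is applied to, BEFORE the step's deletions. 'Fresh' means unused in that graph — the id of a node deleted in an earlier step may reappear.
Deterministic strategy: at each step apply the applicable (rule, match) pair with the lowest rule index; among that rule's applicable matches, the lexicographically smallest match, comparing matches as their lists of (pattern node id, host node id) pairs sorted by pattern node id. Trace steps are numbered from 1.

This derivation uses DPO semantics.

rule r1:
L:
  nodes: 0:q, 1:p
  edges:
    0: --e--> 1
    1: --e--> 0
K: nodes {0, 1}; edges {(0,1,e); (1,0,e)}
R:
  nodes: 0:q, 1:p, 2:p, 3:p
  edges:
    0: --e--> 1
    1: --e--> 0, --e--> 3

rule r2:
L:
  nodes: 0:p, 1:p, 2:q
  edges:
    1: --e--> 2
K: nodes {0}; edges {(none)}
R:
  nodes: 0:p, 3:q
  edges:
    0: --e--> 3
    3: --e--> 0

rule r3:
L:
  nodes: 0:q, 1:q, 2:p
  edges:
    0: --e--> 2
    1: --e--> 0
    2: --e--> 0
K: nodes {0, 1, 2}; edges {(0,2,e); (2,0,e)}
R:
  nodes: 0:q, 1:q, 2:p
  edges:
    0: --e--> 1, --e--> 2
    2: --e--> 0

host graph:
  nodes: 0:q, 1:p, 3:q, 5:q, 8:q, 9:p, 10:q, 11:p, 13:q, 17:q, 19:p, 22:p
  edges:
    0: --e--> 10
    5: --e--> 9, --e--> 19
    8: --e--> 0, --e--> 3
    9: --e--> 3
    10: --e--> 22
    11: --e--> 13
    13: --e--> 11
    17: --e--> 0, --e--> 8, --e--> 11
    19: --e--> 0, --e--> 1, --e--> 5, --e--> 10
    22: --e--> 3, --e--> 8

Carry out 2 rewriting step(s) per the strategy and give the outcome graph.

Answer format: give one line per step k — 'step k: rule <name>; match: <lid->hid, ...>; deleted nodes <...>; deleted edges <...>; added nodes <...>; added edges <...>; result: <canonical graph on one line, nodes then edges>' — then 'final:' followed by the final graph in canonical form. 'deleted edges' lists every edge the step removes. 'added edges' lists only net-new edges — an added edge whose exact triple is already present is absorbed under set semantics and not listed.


step 1: rule r1; match: 0->5, 1->19; deleted nodes (none); deleted edges (none); added nodes 23, 24; added edges (19,24,e); result: nodes: 0:q, 1:p, 3:q, 5:q, 8:q, 9:p, 10:q, 11:p, 13:q, 17:q, 19:p, 22:p, 23:p, 24:p edges: (0,10,e); (5,9,e); (5,19,e); (8,0,e); (8,3,e); (9,3,e); (10,22,e); (11,13,e); (13,11,e); (17,0,e); (17,8,e); (17,11,e); (19,0,e); (19,1,e); (19,5,e); (19,10,e); (19,24,e); (22,3,e); (22,8,e)
step 2: rule r1; match: 0->5, 1->19; deleted nodes (none); deleted edges (none); added nodes 25, 26; added edges (19,26,e); result: nodes: 0:q, 1:p, 3:q, 5:q, 8:q, 9:p, 10:q, 11:p, 13:q, 17:q, 19:p, 22:p, 23:p, 24:p, 25:p, 26:p edges: (0,10,e); (5,9,e); (5,19,e); (8,0,e); (8,3,e); (9,3,e); (10,22,e); (11,13,e); (13,11,e); (17,0,e); (17,8,e); (17,11,e); (19,0,e); (19,1,e); (19,5,e); (19,10,e); (19,24,e); (19,26,e); (22,3,e); (22,8,e)
final:
nodes: 0:q, 1:p, 3:q, 5:q, 8:q, 9:p, 10:q, 11:p, 13:q, 17:q, 19:p, 22:p, 23:p, 24:p, 25:p, 26:p
edges: (0,10,e); (5,9,e); (5,19,e); (8,0,e); (8,3,e); (9,3,e); (10,22,e); (11,13,e); (13,11,e); (17,0,e); (17,8,e); (17,11,e); (19,0,e); (19,1,e); (19,5,e); (19,10,e); (19,24,e); (19,26,e); (22,3,e); (22,8,e)
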